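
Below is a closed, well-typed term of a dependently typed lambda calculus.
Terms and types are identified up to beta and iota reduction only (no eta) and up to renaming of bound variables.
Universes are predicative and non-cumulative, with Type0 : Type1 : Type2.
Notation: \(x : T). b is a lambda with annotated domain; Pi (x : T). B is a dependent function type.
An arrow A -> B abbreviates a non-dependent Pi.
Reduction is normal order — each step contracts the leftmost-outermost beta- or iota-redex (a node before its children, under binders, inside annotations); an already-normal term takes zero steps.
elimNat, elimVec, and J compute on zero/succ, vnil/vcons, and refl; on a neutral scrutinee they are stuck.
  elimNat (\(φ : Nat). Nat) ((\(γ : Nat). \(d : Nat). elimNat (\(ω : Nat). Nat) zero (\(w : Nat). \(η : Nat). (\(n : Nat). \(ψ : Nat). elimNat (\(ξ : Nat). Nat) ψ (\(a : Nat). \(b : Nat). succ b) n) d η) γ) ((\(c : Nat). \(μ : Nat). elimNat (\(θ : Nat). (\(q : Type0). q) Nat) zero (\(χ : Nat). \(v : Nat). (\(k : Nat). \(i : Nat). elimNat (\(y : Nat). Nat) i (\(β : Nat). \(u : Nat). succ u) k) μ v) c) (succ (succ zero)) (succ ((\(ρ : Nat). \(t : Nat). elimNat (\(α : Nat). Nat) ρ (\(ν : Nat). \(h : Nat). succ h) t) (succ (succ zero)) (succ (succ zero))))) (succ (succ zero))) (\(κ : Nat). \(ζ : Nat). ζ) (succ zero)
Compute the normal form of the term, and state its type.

normal form:
  succ (succ (succ (succ (succ (succ (succ (succ (succ (succ (succ (succ (succ (succ (succ (succ (succ (succ (succ (succ zero)))))))))))))))))))
the term's type:
  Nat


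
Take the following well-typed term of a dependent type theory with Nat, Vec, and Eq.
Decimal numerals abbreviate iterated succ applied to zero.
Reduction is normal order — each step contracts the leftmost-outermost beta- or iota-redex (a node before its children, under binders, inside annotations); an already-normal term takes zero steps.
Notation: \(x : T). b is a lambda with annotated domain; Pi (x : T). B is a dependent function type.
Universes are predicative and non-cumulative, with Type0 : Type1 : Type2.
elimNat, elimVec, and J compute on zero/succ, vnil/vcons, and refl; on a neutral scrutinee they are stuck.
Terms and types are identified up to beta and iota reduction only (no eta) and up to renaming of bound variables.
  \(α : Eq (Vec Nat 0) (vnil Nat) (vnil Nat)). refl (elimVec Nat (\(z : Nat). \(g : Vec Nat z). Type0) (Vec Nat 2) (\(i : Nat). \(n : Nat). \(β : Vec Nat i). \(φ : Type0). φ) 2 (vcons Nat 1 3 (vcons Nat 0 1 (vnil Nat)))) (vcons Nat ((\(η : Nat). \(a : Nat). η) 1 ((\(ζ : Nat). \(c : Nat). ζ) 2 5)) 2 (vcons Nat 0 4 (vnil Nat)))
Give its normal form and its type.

normal form:
  \(α : Eq (Vec Nat 0) (vnil Nat) (vnil Nat)). refl (Vec Nat 2) (vcons Nat 1 2 (vcons Nat 0 4 (vnil Nat)))
inferred type:
  Pi (α : Eq (Vec Nat 0) (vnil Nat) (vnil Nat)). Eq (Vec Nat 2) (vcons Nat 1 2 (vcons Nat 0 4 (vnil Nat))) (vcons Nat 1 2 (vcons Nat 0 4 (vnil Nat)))
observation: contracting an elimVec iota-redex first, the term normalizes in 13 steps.


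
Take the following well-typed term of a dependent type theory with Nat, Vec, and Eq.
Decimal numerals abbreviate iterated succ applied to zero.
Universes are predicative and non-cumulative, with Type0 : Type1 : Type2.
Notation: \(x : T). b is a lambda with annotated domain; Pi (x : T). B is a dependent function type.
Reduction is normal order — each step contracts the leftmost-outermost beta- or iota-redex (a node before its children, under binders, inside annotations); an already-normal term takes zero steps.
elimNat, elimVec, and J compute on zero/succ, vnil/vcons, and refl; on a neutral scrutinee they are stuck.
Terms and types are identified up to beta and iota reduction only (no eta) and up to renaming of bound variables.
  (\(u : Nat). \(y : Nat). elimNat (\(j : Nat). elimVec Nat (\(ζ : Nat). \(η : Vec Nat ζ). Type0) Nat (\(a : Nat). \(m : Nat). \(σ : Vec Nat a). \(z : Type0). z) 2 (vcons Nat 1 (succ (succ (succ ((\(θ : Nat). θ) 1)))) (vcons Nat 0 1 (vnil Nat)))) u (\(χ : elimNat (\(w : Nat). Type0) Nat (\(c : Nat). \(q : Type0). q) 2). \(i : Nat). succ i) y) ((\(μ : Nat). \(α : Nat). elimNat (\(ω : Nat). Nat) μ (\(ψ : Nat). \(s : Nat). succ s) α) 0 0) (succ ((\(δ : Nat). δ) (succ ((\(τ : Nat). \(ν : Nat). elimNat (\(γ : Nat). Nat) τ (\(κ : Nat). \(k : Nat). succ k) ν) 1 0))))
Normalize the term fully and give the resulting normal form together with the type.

resulting normal form:
  3
the term's type:
  Nat
observation: the first redex contracted is a beta-redex; the normal form is reached in 37 normal-order steps.


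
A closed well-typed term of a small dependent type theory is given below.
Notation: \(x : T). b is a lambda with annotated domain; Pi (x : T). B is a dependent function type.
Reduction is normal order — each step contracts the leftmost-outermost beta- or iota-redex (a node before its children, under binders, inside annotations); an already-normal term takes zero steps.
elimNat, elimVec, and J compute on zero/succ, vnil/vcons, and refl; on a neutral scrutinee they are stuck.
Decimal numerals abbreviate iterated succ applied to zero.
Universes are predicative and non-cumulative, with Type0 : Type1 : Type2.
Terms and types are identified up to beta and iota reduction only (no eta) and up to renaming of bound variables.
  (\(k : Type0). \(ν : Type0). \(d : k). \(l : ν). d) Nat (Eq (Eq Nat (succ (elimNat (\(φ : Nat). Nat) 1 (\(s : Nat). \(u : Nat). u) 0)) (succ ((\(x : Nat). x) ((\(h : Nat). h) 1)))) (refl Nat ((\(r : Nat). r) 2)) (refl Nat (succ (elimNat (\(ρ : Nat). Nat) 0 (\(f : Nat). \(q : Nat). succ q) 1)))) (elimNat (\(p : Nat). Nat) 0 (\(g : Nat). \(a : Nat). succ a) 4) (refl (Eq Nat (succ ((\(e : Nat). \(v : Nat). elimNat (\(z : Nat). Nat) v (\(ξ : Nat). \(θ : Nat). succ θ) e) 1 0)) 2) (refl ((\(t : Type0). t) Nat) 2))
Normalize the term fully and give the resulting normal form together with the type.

reduced normal form:
  4
inferred type:
  Nat
observation: contracting a beta-redex first, the term normalizes in 17 steps.


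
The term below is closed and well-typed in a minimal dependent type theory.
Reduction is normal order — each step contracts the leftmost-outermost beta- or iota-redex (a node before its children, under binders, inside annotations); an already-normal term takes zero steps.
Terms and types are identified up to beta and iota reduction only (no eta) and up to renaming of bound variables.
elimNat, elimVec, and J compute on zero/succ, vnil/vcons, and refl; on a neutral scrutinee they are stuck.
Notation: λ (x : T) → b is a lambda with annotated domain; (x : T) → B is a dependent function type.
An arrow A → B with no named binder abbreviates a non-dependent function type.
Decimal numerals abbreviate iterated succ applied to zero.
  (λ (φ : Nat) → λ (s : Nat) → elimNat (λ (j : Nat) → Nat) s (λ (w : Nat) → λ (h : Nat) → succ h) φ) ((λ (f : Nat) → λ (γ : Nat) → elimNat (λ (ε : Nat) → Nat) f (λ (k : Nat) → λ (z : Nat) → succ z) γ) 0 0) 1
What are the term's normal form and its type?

resulting normal form:
  1
the term's type:
  Nat
observation: reduction starts at a beta-redex, and 6 normal-order steps reach the normal form.


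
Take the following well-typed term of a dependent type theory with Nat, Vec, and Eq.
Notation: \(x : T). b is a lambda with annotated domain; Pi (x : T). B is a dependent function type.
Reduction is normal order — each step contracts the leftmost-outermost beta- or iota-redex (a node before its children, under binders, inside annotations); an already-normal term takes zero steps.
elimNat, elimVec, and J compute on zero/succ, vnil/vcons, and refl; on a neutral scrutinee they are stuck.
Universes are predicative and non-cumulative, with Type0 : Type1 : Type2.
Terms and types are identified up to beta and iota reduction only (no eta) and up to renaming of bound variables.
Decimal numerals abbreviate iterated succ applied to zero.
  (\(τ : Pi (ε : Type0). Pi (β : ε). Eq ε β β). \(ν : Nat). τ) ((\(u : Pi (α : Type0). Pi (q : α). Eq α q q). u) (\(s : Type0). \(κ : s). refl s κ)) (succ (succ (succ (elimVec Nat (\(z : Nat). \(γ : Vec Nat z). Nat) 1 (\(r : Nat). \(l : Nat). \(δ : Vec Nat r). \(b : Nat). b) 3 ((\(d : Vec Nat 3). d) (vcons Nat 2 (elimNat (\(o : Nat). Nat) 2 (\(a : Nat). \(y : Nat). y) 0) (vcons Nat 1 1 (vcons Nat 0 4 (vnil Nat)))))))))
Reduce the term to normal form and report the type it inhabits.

resulting normal form:
  \(τ : Type0). \(ε : τ). refl τ ε
type:
  Pi (τ : Type0). Pi (ε : τ). Eq τ ε ε
observation: 3 normal-order steps normalize the term, beginning with a beta-redex.


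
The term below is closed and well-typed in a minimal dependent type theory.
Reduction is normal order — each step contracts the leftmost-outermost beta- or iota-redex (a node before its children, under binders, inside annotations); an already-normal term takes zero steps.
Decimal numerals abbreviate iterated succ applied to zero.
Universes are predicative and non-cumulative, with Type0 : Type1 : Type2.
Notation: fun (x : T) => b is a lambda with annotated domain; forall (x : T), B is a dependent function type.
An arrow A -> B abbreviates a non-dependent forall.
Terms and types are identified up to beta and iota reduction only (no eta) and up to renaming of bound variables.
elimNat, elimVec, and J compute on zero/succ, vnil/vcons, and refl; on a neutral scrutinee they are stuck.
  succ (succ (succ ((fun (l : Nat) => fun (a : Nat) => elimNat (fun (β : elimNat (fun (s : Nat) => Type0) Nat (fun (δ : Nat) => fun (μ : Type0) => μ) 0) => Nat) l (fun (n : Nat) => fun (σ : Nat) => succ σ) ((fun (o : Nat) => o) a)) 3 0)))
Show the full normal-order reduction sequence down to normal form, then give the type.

normal-order reduction:
  succ (succ (succ ((fun (l : Nat) => fun (a : Nat) => elimNat (fun (β : elimNat (fun (s : Nat) => Type0) Nat (fun (δ : Nat) => fun (μ : Type0) => μ) 0) => Nat) l (fun (n : Nat) => fun (σ : Nat) => succ σ) ((fun (o : Nat) => o) a)) 3 0)))
  ~> succ (succ (succ ((fun (l : Nat) => elimNat (fun (a : elimNat (fun (β : Nat) => Type0) Nat (fun (s : Nat) => fun (δ : Type0) => δ) 0) => Nat) 3 (fun (μ : Nat) => fun (n : Nat) => succ n) ((fun (σ : Nat) => σ) l)) 0)))
  ~> succ (succ (succ (elimNat (fun (l : elimNat (fun (a : Nat) => Type0) Nat (fun (β : Nat) => fun (s : Type0) => s) 0) => Nat) 3 (fun (δ : Nat) => fun (μ : Nat) => succ μ) ((fun (n : Nat) => n) 0))))
  ~> succ (succ (succ (elimNat (fun (l : Nat) => Nat) 3 (fun (a : Nat) => fun (β : Nat) => succ β) ((fun (s : Nat) => s) 0))))
  ~> succ (succ (succ (elimNat (fun (l : Nat) => Nat) 3 (fun (a : Nat) => fun (β : Nat) => succ β) 0)))
  ~> 6
inferred type:
  Nat


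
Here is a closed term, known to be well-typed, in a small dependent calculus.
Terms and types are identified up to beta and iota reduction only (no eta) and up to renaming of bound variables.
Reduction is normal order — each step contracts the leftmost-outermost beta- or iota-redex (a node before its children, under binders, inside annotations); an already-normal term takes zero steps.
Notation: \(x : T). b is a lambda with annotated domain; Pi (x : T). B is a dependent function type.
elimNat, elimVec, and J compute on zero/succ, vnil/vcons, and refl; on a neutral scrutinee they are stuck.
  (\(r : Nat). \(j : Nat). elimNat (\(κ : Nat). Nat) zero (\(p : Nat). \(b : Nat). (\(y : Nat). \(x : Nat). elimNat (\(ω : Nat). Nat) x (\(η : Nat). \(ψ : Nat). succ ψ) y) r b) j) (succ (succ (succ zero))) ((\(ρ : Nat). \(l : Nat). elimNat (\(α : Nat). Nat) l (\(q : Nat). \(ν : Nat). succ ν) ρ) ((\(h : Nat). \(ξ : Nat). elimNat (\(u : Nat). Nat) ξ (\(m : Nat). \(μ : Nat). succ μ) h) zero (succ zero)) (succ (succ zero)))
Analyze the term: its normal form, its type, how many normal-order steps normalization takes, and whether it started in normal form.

resulting normal form:
  succ (succ (succ (succ (succ (succ (succ (succ (succ zero))))))))
inferred type:
  Nat
normal-order step count: 33
term was already normal: no
first redex: a beta-redex


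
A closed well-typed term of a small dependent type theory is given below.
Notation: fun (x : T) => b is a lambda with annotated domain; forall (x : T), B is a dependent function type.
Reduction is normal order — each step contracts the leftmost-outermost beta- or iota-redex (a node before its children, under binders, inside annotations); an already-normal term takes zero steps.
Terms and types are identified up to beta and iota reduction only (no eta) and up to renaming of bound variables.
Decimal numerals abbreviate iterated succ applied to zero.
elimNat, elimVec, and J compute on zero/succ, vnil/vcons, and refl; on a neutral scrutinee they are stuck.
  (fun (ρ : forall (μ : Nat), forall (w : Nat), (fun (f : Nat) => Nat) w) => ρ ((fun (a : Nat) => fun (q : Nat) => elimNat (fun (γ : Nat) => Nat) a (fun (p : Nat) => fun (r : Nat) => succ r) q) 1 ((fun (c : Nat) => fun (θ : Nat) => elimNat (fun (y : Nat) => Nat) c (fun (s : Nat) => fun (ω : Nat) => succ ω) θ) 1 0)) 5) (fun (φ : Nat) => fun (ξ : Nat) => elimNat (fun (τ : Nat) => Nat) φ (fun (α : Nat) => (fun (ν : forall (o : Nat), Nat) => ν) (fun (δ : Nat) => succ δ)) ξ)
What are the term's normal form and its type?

reduced normal form:
  7
the term's type:
  Nat
observation: normalization takes exactly 33 steps under the normal-order strategy.


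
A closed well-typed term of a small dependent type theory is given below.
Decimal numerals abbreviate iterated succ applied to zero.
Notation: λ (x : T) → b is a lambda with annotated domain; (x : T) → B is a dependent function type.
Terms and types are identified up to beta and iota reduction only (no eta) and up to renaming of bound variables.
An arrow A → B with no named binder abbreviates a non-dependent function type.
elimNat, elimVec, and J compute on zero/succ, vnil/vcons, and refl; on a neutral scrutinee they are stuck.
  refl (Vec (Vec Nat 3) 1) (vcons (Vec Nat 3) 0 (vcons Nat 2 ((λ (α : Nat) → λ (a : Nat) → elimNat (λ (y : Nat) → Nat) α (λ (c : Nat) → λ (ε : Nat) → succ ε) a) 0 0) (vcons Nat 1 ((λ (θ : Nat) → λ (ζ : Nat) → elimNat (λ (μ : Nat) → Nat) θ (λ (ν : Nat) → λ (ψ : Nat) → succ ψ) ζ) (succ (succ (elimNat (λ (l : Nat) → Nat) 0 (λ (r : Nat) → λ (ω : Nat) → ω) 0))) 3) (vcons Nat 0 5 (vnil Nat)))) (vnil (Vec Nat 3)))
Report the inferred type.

type:
  Eq (Vec (Vec Nat 3) 1) (vcons (Vec Nat 3) 0 (vcons Nat 2 0 (vcons Nat 1 5 (vcons Nat 0 5 (vnil Nat)))) (vnil (Vec Nat 3))) (vcons (Vec Nat 3) 0 (vcons Nat 2 0 (vcons Nat 1 5 (vcons Nat 0 5 (vnil Nat)))) (vnil (Vec Nat 3)))


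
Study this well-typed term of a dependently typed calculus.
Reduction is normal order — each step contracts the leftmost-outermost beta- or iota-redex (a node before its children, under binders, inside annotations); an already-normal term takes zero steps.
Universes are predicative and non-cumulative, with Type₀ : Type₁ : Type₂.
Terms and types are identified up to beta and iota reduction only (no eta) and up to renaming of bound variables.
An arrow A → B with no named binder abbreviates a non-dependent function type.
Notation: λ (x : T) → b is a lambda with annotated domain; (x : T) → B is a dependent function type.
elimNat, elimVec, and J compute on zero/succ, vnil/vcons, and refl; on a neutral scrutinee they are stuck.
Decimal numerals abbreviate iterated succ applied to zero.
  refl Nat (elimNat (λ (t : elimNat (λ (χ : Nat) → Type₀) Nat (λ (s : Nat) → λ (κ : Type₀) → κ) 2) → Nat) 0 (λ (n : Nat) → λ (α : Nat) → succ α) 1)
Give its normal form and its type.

normal form:
  refl Nat 1
type:
  Eq Nat 1 1


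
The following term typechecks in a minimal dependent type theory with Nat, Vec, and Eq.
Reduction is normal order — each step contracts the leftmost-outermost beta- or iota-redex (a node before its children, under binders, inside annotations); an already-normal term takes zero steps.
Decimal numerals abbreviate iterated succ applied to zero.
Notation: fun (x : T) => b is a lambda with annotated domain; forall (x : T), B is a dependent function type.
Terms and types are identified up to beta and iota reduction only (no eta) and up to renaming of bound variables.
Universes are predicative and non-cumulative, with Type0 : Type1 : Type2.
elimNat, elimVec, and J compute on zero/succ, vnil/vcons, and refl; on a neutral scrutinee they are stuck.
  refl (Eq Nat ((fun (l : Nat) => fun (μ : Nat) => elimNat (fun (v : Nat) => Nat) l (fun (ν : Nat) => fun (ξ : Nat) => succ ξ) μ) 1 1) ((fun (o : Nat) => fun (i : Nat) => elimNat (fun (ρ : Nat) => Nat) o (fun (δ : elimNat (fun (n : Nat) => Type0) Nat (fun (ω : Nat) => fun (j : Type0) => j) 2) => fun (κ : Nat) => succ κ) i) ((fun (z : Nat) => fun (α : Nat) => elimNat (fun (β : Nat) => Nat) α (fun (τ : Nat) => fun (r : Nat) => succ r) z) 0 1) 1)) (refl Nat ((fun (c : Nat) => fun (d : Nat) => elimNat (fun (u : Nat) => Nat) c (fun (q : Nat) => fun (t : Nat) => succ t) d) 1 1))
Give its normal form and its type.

reduced normal form:
  refl (Eq Nat 2 2) (refl Nat 2)
the term's type:
  Eq (Eq Nat 2 2) (refl Nat 2) (refl Nat 2)


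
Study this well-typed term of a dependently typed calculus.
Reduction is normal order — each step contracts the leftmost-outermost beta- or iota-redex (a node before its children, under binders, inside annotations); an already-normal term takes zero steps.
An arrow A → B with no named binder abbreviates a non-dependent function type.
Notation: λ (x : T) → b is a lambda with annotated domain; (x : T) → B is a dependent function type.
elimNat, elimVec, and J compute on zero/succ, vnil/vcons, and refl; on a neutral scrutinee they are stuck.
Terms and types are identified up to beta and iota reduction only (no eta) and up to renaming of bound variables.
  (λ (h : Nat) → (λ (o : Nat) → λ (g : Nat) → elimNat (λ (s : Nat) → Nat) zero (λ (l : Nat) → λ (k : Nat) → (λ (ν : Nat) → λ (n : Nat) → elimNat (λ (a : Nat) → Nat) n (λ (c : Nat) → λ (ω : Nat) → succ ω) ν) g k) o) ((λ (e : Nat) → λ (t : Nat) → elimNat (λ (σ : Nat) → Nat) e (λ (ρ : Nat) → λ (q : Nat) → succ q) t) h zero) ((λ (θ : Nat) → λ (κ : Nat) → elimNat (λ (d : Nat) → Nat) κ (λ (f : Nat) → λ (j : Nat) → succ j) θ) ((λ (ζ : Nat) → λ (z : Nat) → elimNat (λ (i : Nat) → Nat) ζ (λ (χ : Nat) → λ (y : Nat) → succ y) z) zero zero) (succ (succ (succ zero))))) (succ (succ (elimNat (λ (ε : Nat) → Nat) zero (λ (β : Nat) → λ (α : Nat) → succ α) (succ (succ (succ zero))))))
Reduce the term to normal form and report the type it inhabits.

resulting normal form:
  succ (succ (succ (succ (succ (succ (succ (succ (succ (succ (succ (succ (succ (succ (succ zero))))))))))))))
inferred type:
  Nat


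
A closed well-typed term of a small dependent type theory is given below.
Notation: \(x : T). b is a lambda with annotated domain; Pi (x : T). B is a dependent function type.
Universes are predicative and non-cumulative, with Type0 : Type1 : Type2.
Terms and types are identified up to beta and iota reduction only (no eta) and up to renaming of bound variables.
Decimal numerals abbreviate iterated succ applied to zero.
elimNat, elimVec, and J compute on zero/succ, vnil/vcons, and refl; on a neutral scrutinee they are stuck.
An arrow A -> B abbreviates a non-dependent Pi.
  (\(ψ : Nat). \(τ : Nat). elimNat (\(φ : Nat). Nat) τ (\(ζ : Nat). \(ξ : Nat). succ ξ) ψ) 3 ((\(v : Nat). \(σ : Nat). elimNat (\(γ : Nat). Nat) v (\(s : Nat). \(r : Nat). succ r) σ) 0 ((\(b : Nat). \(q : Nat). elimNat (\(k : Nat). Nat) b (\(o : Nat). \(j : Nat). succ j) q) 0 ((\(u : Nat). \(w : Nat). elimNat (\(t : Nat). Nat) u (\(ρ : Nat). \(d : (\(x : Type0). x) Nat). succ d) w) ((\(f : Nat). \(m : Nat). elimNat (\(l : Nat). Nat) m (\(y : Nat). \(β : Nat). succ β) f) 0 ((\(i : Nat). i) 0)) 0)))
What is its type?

the term's type:
  Nat


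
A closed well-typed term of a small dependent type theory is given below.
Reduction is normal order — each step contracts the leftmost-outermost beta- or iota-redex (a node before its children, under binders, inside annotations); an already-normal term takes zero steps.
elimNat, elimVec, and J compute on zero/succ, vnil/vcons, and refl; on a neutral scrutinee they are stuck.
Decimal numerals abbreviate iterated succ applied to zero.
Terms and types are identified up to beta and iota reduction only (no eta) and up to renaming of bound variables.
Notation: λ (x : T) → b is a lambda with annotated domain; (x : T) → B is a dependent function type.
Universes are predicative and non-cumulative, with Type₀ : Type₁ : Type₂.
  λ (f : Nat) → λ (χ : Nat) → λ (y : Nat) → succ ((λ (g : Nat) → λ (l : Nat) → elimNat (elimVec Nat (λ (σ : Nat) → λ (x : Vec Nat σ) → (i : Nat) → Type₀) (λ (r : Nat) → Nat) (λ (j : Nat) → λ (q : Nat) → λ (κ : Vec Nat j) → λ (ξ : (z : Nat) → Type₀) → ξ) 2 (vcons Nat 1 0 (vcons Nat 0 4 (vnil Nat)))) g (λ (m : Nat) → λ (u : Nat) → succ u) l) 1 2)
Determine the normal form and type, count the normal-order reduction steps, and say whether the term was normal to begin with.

normal form:
  λ (f : Nat) → λ (χ : Nat) → λ (y : Nat) → 4
the term's type:
  (f : Nat) → (χ : Nat) → (y : Nat) → Nat
normal-order step count: 9
already normal: no
first contracted redex: a beta-redex


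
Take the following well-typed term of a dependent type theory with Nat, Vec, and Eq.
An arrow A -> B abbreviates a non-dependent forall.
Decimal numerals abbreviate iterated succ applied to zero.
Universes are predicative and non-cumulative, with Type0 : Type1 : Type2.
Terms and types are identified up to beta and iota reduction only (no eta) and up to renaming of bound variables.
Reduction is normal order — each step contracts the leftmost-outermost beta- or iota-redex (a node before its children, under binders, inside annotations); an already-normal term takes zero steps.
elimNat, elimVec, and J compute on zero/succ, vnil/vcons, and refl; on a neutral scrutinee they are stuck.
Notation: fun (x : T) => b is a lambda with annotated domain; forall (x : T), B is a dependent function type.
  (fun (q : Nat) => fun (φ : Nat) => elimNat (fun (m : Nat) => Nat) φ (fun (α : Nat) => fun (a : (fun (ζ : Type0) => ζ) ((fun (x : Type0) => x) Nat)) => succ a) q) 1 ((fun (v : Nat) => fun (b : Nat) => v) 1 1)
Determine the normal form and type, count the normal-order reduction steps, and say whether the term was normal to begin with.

resulting normal form:
  2
inferred type:
  Nat
normal-order step count: 8
term was already normal: no
first redex: a beta-redex


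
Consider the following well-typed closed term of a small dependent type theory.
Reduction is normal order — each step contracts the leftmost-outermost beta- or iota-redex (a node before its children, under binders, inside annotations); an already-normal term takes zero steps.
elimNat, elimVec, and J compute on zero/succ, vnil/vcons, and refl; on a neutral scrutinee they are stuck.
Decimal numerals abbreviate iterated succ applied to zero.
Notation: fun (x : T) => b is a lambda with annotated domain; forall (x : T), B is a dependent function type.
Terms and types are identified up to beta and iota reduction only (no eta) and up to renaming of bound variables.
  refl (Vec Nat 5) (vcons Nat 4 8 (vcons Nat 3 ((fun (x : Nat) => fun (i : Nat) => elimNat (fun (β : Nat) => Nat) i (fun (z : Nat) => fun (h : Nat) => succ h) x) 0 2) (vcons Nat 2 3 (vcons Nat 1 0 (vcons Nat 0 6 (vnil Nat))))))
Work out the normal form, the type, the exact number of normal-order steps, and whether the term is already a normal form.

resulting normal form:
  refl (Vec Nat 5) (vcons Nat 4 8 (vcons Nat 3 2 (vcons Nat 2 3 (vcons Nat 1 0 (vcons Nat 0 6 (vnil Nat))))))
the term's type:
  Eq (Vec Nat 5) (vcons Nat 4 8 (vcons Nat 3 2 (vcons Nat 2 3 (vcons Nat 1 0 (vcons Nat 0 6 (vnil Nat)))))) (vcons Nat 4 8 (vcons Nat 3 2 (vcons Nat 2 3 (vcons Nat 1 0 (vcons Nat 0 6 (vnil Nat))))))
normal-order step count: 3
term was already normal: no
first contracted redex: a beta-redex


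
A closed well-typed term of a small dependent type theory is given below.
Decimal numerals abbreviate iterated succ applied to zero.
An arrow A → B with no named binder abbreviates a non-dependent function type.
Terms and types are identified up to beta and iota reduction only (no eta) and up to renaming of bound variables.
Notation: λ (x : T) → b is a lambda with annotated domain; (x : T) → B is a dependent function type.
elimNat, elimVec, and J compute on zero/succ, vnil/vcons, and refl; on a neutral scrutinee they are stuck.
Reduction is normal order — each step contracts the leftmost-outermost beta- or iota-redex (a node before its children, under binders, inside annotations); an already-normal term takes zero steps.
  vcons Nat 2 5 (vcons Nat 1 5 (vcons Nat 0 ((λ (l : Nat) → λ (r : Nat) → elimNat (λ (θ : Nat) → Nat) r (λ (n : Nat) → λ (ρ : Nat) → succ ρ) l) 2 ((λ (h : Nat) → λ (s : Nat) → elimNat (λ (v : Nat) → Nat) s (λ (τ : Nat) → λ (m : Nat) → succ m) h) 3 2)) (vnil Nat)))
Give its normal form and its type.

resulting normal form:
  vcons Nat 2 5 (vcons Nat 1 5 (vcons Nat 0 7 (vnil Nat)))
inferred type:
  Vec Nat 3
observation: the term reaches its normal form after 21 normal-order steps.


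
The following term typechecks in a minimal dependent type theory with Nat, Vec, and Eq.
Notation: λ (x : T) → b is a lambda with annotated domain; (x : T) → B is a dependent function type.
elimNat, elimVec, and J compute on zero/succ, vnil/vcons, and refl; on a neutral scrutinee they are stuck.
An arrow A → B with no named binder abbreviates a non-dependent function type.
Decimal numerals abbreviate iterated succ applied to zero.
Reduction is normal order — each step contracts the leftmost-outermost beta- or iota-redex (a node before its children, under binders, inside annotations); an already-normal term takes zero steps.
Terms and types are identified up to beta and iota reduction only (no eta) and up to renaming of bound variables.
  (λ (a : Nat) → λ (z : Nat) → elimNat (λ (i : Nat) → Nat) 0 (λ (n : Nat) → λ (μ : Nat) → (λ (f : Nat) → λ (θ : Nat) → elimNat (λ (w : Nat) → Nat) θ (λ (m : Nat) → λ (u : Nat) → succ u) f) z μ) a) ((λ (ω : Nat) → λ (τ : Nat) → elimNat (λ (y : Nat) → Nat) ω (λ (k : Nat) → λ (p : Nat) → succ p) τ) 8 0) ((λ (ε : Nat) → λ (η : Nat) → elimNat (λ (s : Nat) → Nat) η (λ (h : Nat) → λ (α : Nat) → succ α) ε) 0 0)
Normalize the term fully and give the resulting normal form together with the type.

reduced normal form:
  0
the term's type:
  Nat


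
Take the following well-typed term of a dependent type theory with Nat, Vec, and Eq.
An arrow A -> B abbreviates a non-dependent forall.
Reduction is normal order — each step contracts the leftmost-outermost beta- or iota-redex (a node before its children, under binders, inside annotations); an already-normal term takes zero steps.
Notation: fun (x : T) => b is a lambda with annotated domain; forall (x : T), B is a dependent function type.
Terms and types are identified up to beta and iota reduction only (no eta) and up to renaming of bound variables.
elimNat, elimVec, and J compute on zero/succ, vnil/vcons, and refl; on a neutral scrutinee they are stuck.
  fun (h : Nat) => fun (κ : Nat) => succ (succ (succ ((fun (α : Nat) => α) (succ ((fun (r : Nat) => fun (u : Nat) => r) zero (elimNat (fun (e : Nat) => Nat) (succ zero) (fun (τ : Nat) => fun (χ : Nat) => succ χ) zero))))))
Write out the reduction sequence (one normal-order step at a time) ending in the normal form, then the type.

reduction (normal order):
  fun (h : Nat) => fun (κ : Nat) => succ (succ (succ ((fun (α : Nat) => α) (succ ((fun (r : Nat) => fun (u : Nat) => r) zero (elimNat (fun (e : Nat) => Nat) (succ zero) (fun (τ : Nat) => fun (χ : Nat) => succ χ) zero))))))
  ~> fun (h : Nat) => fun (κ : Nat) => succ (succ (succ (succ ((fun (α : Nat) => fun (r : Nat) => α) zero (elimNat (fun (u : Nat) => Nat) (succ zero) (fun (e : Nat) => fun (τ : Nat) => succ τ) zero)))))
  ~> fun (h : Nat) => fun (κ : Nat) => succ (succ (succ (succ ((fun (α : Nat) => zero) (elimNat (fun (r : Nat) => Nat) (succ zero) (fun (u : Nat) => fun (e : Nat) => succ e) zero)))))
  ~> fun (h : Nat) => fun (κ : Nat) => succ (succ (succ (succ zero)))
type:
  Nat -> Nat -> Nat


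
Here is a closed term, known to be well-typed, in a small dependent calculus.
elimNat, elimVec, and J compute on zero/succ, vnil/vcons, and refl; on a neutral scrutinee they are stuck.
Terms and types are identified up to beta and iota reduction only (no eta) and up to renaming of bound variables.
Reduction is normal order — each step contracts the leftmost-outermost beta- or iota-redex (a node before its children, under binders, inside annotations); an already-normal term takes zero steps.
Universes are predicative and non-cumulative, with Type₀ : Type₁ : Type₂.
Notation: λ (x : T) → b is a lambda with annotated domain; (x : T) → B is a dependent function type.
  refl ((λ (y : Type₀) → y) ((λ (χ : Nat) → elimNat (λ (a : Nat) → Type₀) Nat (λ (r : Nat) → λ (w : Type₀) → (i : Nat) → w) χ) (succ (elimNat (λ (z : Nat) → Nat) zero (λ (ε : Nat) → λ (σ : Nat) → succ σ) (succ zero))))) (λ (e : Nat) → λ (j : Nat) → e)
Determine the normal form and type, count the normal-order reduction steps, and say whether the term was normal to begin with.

normal form:
  refl ((y : Nat) → (χ : Nat) → Nat) (λ (a : Nat) → λ (r : Nat) → a)
type:
  Eq ((y : Nat) → (χ : Nat) → Nat) (λ (a : Nat) → λ (r : Nat) → a) (λ (w : Nat) → λ (i : Nat) → w)
reduction steps (normal order): 13
already normal: no
first redex: a beta-redex


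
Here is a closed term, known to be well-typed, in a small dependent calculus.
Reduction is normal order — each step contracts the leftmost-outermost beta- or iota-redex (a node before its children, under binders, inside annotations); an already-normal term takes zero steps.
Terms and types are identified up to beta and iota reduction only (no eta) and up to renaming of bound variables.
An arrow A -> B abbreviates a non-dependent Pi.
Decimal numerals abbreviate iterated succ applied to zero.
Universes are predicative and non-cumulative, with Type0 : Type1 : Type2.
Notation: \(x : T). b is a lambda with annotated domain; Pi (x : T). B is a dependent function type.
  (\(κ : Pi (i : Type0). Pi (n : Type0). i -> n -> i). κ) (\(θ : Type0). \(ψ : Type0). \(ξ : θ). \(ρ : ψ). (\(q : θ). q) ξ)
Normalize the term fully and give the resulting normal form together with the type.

reduced normal form:
  \(κ : Type0). \(i : Type0). \(n : κ). \(θ : i). n
the term's type:
  Pi (κ : Type0). Pi (i : Type0). κ -> i -> κ
observation: the leftmost-outermost redex is a beta-redex, and normalization takes 2 steps.


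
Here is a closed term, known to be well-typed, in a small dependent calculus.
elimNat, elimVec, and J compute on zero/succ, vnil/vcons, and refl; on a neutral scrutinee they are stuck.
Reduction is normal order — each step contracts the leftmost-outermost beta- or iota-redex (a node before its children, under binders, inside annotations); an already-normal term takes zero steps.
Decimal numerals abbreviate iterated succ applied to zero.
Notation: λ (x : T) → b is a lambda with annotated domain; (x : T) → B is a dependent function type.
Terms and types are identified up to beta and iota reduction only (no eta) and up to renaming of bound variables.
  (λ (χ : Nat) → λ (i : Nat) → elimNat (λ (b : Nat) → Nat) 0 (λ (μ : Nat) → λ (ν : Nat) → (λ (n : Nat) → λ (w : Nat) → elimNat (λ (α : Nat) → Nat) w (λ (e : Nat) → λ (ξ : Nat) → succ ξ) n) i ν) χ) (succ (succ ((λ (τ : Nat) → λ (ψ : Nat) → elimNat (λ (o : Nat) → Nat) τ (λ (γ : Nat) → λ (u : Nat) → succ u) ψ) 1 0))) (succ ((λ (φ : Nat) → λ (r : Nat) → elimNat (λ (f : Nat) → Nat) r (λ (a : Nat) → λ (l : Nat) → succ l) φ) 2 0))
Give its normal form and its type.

normal form:
  9
the term's type:
  Nat


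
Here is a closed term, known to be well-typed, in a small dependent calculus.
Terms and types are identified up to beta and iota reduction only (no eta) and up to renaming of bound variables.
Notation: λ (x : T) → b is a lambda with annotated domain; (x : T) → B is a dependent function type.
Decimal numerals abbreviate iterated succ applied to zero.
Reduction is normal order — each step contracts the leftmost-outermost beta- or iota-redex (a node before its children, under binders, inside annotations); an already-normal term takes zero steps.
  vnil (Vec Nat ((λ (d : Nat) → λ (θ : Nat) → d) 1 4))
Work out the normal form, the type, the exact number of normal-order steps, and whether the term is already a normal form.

reduced normal form:
  vnil (Vec Nat 1)
inferred type:
  Vec (Vec Nat 1) 0
normal-order step count: 2
term was already normal: no
first contracted redex: a beta-redex


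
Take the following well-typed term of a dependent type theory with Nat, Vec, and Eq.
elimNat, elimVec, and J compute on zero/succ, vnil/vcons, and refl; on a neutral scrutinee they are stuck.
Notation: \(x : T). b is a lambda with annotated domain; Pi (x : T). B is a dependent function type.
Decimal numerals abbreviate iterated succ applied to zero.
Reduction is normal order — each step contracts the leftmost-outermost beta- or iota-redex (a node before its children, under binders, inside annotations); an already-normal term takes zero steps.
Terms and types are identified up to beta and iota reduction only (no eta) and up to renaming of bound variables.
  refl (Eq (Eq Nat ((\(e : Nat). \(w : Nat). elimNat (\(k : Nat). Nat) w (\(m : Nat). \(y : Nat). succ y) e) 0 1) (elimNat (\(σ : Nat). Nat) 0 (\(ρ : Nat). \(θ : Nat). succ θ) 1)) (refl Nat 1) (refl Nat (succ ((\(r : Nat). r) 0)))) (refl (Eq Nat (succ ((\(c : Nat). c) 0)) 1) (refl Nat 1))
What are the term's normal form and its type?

reduced normal form:
  refl (Eq (Eq Nat 1 1) (refl Nat 1) (refl Nat 1)) (refl (Eq Nat 1 1) (refl Nat 1))
the term's type:
  Eq (Eq (Eq Nat 1 1) (refl Nat 1) (refl Nat 1)) (refl (Eq Nat 1 1) (refl Nat 1)) (refl (Eq Nat 1 1) (refl Nat 1))


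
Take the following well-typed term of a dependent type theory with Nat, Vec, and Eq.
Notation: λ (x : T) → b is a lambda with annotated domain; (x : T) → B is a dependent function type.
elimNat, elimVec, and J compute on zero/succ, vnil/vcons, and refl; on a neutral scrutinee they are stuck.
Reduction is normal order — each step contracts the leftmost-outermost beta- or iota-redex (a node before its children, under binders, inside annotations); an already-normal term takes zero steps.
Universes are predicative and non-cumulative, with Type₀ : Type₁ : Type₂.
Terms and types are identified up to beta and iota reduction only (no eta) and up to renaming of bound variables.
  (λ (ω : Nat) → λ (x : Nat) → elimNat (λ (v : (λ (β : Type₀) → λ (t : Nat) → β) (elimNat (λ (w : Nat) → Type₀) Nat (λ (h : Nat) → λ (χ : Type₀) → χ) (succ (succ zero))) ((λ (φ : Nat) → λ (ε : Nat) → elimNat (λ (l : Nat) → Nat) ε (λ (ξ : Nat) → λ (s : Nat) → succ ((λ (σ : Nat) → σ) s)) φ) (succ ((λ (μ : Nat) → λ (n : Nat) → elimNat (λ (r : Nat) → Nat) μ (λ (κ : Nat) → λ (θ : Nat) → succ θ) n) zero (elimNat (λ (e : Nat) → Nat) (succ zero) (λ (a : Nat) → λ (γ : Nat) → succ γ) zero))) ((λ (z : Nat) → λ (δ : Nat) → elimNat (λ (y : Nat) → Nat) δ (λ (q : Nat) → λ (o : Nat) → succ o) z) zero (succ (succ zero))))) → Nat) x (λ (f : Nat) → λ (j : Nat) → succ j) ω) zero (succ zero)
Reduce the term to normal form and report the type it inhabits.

resulting normal form:
  succ zero
the term's type:
  Nat
observation: the term reaches its normal form after 3 normal-order steps.


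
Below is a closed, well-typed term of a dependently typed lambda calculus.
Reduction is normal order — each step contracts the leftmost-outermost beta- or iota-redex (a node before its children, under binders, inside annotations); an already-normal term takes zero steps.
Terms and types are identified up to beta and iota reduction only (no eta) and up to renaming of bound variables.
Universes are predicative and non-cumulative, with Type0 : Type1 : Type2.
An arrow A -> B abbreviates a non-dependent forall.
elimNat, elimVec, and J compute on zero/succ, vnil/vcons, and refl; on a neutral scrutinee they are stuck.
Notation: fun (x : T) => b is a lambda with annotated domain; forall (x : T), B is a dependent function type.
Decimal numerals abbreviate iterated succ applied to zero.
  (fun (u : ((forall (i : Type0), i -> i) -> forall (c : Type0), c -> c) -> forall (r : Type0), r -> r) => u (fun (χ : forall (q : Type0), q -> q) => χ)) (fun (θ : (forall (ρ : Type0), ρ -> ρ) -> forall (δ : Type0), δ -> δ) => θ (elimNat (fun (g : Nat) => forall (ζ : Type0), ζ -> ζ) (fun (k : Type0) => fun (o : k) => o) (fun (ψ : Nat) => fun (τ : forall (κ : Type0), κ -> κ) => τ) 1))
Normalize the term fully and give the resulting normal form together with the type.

resulting normal form:
  fun (u : Type0) => fun (i : u) => i
inferred type:
  forall (u : Type0), u -> u
observation: normalization takes exactly 7 steps under the normal-order strategy.


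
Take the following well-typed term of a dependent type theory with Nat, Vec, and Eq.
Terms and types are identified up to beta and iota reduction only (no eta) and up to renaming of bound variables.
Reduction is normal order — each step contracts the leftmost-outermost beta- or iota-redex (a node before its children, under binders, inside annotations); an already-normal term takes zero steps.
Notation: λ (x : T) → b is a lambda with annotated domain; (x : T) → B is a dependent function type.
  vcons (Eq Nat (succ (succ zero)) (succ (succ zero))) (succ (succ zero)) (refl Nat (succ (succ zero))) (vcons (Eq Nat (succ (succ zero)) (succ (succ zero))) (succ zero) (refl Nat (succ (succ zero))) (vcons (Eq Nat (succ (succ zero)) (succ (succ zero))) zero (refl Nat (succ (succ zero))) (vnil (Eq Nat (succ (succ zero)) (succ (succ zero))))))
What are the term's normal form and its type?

normal form:
  vcons (Eq Nat (succ (succ zero)) (succ (succ zero))) (succ (succ zero)) (refl Nat (succ (succ zero))) (vcons (Eq Nat (succ (succ zero)) (succ (succ zero))) (succ zero) (refl Nat (succ (succ zero))) (vcons (Eq Nat (succ (succ zero)) (succ (succ zero))) zero (refl Nat (succ (succ zero))) (vnil (Eq Nat (succ (succ zero)) (succ (succ zero))))))
inferred type:
  Vec (Eq Nat (succ (succ zero)) (succ (succ zero))) (succ (succ (succ zero)))
observation: the term is already in normal form.


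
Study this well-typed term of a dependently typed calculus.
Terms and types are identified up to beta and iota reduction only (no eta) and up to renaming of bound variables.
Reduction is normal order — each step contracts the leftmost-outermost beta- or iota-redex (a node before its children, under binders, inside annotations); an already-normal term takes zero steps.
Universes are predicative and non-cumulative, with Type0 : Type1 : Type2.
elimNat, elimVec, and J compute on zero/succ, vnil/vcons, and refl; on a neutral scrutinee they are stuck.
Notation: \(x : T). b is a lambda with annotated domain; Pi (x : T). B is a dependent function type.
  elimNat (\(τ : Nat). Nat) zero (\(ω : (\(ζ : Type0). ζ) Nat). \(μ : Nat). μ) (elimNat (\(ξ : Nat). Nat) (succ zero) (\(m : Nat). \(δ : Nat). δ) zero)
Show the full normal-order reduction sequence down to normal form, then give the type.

normal-order reduction:
  elimNat (\(τ : Nat). Nat) zero (\(ω : (\(ζ : Type0). ζ) Nat). \(μ : Nat). μ) (elimNat (\(ξ : Nat). Nat) (succ zero) (\(m : Nat). \(δ : Nat). δ) zero)
  ~> elimNat (\(τ : Nat). Nat) zero (\(ω : Nat). \(ζ : Nat). ζ) (elimNat (\(μ : Nat). Nat) (succ zero) (\(ξ : Nat). \(m : Nat). m) zero)
  ~> elimNat (\(τ : Nat). Nat) zero (\(ω : Nat). \(ζ : Nat). ζ) (succ zero)
  ~> (\(τ : Nat). \(ω : Nat). ω) zero (elimNat (\(ζ : Nat). Nat) zero (\(μ : Nat). \(ξ : Nat). ξ) zero)
  ~> (\(τ : Nat). τ) (elimNat (\(ω : Nat). Nat) zero (\(ζ : Nat). \(μ : Nat). μ) zero)
  ~> elimNat (\(τ : Nat). Nat) zero (\(ω : Nat). \(ζ : Nat). ζ) zero
  ~> zero
type:
  Nat
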